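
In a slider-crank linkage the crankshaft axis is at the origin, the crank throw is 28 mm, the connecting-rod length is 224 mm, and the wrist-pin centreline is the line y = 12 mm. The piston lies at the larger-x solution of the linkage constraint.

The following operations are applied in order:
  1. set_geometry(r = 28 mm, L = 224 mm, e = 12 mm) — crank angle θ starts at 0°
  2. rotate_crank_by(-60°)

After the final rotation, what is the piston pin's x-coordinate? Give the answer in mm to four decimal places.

235.0476

set_geometry: r = 28 mm, L = 224 mm, e = 12 mm; θ ← 0°
rotate_crank_by(-60°): θ ← 0° -60° = -60°
crank pin P = (r cos θ, r sin θ) = (14.000000, -24.248711)
h = r sin θ − e = -24.248711 − 12 = -36.248711
x = r cos θ + √(L² − h²) = 14.000000 + √(50176.0 − 1313.9691) = 14.000000 + 221.047576 = 235.047576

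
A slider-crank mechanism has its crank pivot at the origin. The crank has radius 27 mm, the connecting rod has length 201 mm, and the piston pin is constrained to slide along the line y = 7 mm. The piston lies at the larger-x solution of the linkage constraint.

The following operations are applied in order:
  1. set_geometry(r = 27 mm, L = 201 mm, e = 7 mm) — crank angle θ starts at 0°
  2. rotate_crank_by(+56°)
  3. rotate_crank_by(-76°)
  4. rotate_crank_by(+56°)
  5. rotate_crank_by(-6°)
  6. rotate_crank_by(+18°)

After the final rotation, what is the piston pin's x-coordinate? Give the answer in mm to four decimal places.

218.6415

set_geometry: r = 27 mm, L = 201 mm, e = 7 mm; θ ← 0°
rotate_crank_by(+56°): θ ← 0° +56° = 56°
rotate_crank_by(-76°): θ ← 56° -76° = -20°
rotate_crank_by(+56°): θ ← -20° +56° = 36°
rotate_crank_by(-6°): θ ← 36° -6° = 30°
rotate_crank_by(+18°): θ ← 30° +18° = 48°
crank pin P = (r cos θ, r sin θ) = (18.066526, 20.064910)
h = r sin θ − e = 20.064910 − 7 = 13.064910
x = r cos θ + √(L² − h²) = 18.066526 + √(40401.0 − 170.6919) = 18.066526 + 200.574944 = 218.641470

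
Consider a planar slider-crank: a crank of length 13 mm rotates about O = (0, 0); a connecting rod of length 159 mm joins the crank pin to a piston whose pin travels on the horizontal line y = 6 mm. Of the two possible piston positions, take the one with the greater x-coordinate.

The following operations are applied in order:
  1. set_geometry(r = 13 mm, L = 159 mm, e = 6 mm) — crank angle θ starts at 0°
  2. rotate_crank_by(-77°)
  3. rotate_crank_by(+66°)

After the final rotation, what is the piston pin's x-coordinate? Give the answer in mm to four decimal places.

171.5348

set_geometry: r = 13 mm, L = 159 mm, e = 6 mm; θ ← 0°
rotate_crank_by(-77°): θ ← 0° -77° = -77°
rotate_crank_by(+66°): θ ← -77° +66° = -11°
crank pin P = (r cos θ, r sin θ) = (12.761153, -2.480517)
h = r sin θ − e = -2.480517 − 6 = -8.480517
x = r cos θ + √(L² − h²) = 12.761153 + √(25281.0 − 71.9192) = 12.761153 + 158.773678 = 171.534831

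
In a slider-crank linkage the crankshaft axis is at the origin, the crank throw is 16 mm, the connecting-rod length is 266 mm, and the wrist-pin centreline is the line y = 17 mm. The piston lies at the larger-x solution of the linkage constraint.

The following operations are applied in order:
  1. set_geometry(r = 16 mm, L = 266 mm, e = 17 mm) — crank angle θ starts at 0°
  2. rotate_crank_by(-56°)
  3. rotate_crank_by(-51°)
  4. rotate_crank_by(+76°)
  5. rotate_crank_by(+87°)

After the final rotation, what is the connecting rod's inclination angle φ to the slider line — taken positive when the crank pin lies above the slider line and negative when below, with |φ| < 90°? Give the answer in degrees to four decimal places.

set_geometry: r = 16 mm, L = 266 mm, e = 17 mm; θ ← 0°
rotate_crank_by(-56°): θ ← 0° -56° = -56°
rotate_crank_by(-51°): θ ← -56° -51° = -107°
rotate_crank_by(+76°): θ ← -107° +76° = -31°
rotate_crank_by(+87°): θ ← -31° +87° = 56°
crank pin P = (r cos θ, r sin θ) = (8.947086, 13.264601)
h = r sin θ − e = 13.264601 − 17 = -3.735399
sin φ = h / L = -3.735399 / 266 = -0.01404285
φ = arcsin(-0.01404285) = -0.804623°

-0.8046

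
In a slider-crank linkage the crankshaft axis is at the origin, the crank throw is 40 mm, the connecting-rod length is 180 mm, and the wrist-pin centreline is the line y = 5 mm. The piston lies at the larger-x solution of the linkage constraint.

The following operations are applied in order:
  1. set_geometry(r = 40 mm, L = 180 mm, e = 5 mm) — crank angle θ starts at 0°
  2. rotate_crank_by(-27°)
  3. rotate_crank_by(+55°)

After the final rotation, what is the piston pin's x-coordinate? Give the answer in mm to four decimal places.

set_geometry: r = 40 mm, L = 180 mm, e = 5 mm; θ ← 0°
rotate_crank_by(-27°): θ ← 0° -27° = -27°
rotate_crank_by(+55°): θ ← -27° +55° = 28°
crank pin P = (r cos θ, r sin θ) = (35.317904, 18.778863)
h = r sin θ − e = 18.778863 − 5 = 13.778863
x = r cos θ + √(L² − h²) = 35.317904 + √(32400.0 − 189.8571) = 35.317904 + 179.471844 = 214.789748

214.7897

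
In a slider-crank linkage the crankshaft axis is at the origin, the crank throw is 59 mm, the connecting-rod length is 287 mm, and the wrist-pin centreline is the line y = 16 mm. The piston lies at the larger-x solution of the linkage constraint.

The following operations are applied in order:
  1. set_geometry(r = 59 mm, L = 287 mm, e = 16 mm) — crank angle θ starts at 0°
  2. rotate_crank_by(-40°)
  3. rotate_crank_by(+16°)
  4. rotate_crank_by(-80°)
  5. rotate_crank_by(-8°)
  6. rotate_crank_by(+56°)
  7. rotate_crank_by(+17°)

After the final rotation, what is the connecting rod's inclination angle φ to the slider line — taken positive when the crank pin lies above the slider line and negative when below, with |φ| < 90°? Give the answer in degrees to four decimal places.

set_geometry: r = 59 mm, L = 287 mm, e = 16 mm; θ ← 0°
rotate_crank_by(-40°): θ ← 0° -40° = -40°
rotate_crank_by(+16°): θ ← -40° +16° = -24°
rotate_crank_by(-80°): θ ← -24° -80° = -104°
rotate_crank_by(-8°): θ ← -104° -8° = -112°
rotate_crank_by(+56°): θ ← -112° +56° = -56°
rotate_crank_by(+17°): θ ← -56° +17° = -39°
crank pin P = (r cos θ, r sin θ) = (45.851612, -37.129903)
h = r sin θ − e = -37.129903 − 16 = -53.129903
sin φ = h / L = -53.129903 / 287 = -0.18512161
φ = arcsin(-0.18512161) = -10.668223°

-10.6682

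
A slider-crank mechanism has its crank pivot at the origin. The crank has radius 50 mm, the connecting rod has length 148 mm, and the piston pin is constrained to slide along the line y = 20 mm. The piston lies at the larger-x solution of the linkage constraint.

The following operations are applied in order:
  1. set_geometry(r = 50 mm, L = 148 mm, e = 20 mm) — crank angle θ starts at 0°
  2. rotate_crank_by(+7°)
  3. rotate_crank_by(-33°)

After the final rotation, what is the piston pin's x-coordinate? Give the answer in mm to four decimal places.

set_geometry: r = 50 mm, L = 148 mm, e = 20 mm; θ ← 0°
rotate_crank_by(+7°): θ ← 0° +7° = 7°
rotate_crank_by(-33°): θ ← 7° -33° = -26°
crank pin P = (r cos θ, r sin θ) = (44.939702, -21.918557)
h = r sin θ − e = -21.918557 − 20 = -41.918557
x = r cos θ + √(L² − h²) = 44.939702 + √(21904.0 − 1757.1654) = 44.939702 + 141.939545 = 186.879248

186.8792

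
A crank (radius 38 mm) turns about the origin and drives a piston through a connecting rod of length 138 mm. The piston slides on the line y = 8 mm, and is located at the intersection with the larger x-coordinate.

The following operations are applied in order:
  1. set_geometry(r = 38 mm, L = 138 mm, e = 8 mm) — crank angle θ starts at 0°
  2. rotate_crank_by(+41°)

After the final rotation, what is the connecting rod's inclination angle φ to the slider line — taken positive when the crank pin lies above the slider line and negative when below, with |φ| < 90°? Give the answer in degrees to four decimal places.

7.0470

set_geometry: r = 38 mm, L = 138 mm, e = 8 mm; θ ← 0°
rotate_crank_by(+41°): θ ← 0° +41° = 41°
crank pin P = (r cos θ, r sin θ) = (28.678964, 24.930243)
h = r sin θ − e = 24.930243 − 8 = 16.930243
sin φ = h / L = 16.930243 / 138 = 0.12268292
φ = arcsin(0.12268292) = 7.046967°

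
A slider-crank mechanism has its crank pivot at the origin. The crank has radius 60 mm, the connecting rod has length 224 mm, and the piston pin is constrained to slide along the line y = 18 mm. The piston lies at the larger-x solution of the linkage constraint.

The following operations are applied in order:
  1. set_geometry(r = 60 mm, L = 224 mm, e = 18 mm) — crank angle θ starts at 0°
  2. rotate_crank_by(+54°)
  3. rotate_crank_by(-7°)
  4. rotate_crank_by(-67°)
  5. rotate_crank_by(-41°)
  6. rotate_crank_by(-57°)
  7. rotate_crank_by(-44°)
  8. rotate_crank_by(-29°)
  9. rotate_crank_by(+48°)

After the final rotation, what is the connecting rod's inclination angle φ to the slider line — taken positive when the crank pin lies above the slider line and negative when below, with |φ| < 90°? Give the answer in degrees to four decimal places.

-13.9785

set_geometry: r = 60 mm, L = 224 mm, e = 18 mm; θ ← 0°
rotate_crank_by(+54°): θ ← 0° +54° = 54°
rotate_crank_by(-7°): θ ← 54° -7° = 47°
rotate_crank_by(-67°): θ ← 47° -67° = -20°
rotate_crank_by(-41°): θ ← -20° -41° = -61°
rotate_crank_by(-57°): θ ← -61° -57° = -118°
rotate_crank_by(-44°): θ ← -118° -44° = -162°
rotate_crank_by(-29°): θ ← -162° -29° = -191°
rotate_crank_by(+48°): θ ← -191° +48° = -143°
crank pin P = (r cos θ, r sin θ) = (-47.918131, -36.108901)
h = r sin θ − e = -36.108901 − 18 = -54.108901
sin φ = h / L = -54.108901 / 224 = -0.24155760
φ = arcsin(-0.24155760) = -13.978489°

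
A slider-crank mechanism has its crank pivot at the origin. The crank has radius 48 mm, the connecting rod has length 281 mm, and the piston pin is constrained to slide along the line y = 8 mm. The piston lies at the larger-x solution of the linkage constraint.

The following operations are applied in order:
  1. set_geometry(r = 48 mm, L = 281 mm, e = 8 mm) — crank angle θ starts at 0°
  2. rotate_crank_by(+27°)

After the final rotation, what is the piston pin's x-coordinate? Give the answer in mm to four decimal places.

set_geometry: r = 48 mm, L = 281 mm, e = 8 mm; θ ← 0°
rotate_crank_by(+27°): θ ← 0° +27° = 27°
crank pin P = (r cos θ, r sin θ) = (42.768313, 21.791544)
h = r sin θ − e = 21.791544 − 8 = 13.791544
x = r cos θ + √(L² − h²) = 42.768313 + √(78961.0 − 190.2067) = 42.768313 + 280.661350 = 323.429663

323.4297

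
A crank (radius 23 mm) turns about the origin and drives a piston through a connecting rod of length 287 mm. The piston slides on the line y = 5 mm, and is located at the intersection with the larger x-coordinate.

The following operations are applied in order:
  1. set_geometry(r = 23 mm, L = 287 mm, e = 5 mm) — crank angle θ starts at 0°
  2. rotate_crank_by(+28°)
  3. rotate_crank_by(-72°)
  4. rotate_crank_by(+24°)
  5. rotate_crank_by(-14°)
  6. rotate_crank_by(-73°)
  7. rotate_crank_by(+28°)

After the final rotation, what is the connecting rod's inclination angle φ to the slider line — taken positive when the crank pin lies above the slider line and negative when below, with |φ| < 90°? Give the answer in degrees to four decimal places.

set_geometry: r = 23 mm, L = 287 mm, e = 5 mm; θ ← 0°
rotate_crank_by(+28°): θ ← 0° +28° = 28°
rotate_crank_by(-72°): θ ← 28° -72° = -44°
rotate_crank_by(+24°): θ ← -44° +24° = -20°
rotate_crank_by(-14°): θ ← -20° -14° = -34°
rotate_crank_by(-73°): θ ← -34° -73° = -107°
rotate_crank_by(+28°): θ ← -107° +28° = -79°
crank pin P = (r cos θ, r sin θ) = (4.388607, -22.577425)
h = r sin θ − e = -22.577425 − 5 = -27.577425
sin φ = h / L = -27.577425 / 287 = -0.09608859
φ = arcsin(-0.09608859) = -5.513978°

-5.5140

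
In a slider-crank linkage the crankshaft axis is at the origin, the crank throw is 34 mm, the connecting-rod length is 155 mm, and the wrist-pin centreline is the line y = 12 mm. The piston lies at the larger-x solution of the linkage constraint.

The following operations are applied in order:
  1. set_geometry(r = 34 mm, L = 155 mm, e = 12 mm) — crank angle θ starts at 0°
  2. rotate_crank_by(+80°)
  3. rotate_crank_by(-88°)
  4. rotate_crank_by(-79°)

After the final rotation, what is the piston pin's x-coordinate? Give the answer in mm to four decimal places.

set_geometry: r = 34 mm, L = 155 mm, e = 12 mm; θ ← 0°
rotate_crank_by(+80°): θ ← 0° +80° = 80°
rotate_crank_by(-88°): θ ← 80° -88° = -8°
rotate_crank_by(-79°): θ ← -8° -79° = -87°
crank pin P = (r cos θ, r sin θ) = (1.779423, -33.953404)
h = r sin θ − e = -33.953404 − 12 = -45.953404
x = r cos θ + √(L² − h²) = 1.779423 + √(24025.0 − 2111.7154) = 1.779423 + 148.031364 = 149.810786

149.8108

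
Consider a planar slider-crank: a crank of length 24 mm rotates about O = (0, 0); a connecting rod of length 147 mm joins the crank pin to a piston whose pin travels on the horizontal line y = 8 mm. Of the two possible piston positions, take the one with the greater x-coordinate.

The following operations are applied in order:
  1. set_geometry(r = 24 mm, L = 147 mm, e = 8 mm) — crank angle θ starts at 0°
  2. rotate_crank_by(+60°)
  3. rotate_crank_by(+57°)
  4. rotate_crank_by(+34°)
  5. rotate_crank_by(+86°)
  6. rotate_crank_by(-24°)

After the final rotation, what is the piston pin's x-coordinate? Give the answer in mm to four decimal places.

set_geometry: r = 24 mm, L = 147 mm, e = 8 mm; θ ← 0°
rotate_crank_by(+60°): θ ← 0° +60° = 60°
rotate_crank_by(+57°): θ ← 60° +57° = 117°
rotate_crank_by(+34°): θ ← 117° +34° = 151°
rotate_crank_by(+86°): θ ← 151° +86° = 237°
rotate_crank_by(-24°): θ ← 237° -24° = 213°
crank pin P = (r cos θ, r sin θ) = (-20.128094, -13.071337)
h = r sin θ − e = -13.071337 − 8 = -21.071337
x = r cos θ + √(L² − h²) = -20.128094 + √(21609.0 − 444.0012) = -20.128094 + 145.481953 = 125.353860

125.3539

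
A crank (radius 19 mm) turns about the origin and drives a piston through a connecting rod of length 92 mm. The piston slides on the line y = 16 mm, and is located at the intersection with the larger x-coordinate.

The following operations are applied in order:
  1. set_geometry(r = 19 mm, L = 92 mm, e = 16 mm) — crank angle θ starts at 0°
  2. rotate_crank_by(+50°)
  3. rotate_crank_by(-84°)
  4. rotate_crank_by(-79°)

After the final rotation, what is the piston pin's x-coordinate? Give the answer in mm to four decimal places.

78.2642

set_geometry: r = 19 mm, L = 92 mm, e = 16 mm; θ ← 0°
rotate_crank_by(+50°): θ ← 0° +50° = 50°
rotate_crank_by(-84°): θ ← 50° -84° = -34°
rotate_crank_by(-79°): θ ← -34° -79° = -113°
crank pin P = (r cos θ, r sin θ) = (-7.423891, -17.489592)
h = r sin θ − e = -17.489592 − 16 = -33.489592
x = r cos θ + √(L² − h²) = -7.423891 + √(8464.0 − 1121.5528) = -7.423891 + 85.688081 = 78.264189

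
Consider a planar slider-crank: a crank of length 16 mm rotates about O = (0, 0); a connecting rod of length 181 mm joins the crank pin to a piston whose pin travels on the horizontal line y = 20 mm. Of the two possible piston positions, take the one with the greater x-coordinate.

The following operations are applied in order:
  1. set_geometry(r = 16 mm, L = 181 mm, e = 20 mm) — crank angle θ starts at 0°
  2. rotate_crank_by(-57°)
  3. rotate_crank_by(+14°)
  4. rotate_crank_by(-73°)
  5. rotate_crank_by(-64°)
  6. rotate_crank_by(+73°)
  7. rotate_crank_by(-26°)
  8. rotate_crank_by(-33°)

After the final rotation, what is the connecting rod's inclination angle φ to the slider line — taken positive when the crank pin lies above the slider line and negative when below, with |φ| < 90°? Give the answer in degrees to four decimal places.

-7.5784

set_geometry: r = 16 mm, L = 181 mm, e = 20 mm; θ ← 0°
rotate_crank_by(-57°): θ ← 0° -57° = -57°
rotate_crank_by(+14°): θ ← -57° +14° = -43°
rotate_crank_by(-73°): θ ← -43° -73° = -116°
rotate_crank_by(-64°): θ ← -116° -64° = -180°
rotate_crank_by(+73°): θ ← -180° +73° = -107°
rotate_crank_by(-26°): θ ← -107° -26° = -133°
rotate_crank_by(-33°): θ ← -133° -33° = -166°
crank pin P = (r cos θ, r sin θ) = (-15.524732, -3.870750)
h = r sin θ − e = -3.870750 − 20 = -23.870750
sin φ = h / L = -23.870750 / 181 = -0.13188260
φ = arcsin(-0.13188260) = -7.578394°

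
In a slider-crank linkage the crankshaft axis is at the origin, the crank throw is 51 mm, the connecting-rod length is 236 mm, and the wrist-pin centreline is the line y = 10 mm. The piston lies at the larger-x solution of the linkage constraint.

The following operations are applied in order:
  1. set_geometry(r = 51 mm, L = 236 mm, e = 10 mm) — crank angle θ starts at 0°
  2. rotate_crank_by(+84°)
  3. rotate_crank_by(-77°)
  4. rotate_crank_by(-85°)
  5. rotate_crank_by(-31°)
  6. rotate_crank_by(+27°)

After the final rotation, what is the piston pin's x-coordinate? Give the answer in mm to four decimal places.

set_geometry: r = 51 mm, L = 236 mm, e = 10 mm; θ ← 0°
rotate_crank_by(+84°): θ ← 0° +84° = 84°
rotate_crank_by(-77°): θ ← 84° -77° = 7°
rotate_crank_by(-85°): θ ← 7° -85° = -78°
rotate_crank_by(-31°): θ ← -78° -31° = -109°
rotate_crank_by(+27°): θ ← -109° +27° = -82°
crank pin P = (r cos θ, r sin θ) = (7.097828, -50.503672)
h = r sin θ − e = -50.503672 − 10 = -60.503672
x = r cos θ + √(L² − h²) = 7.097828 + √(55696.0 − 3660.6943) = 7.097828 + 228.112485 = 235.210313

235.2103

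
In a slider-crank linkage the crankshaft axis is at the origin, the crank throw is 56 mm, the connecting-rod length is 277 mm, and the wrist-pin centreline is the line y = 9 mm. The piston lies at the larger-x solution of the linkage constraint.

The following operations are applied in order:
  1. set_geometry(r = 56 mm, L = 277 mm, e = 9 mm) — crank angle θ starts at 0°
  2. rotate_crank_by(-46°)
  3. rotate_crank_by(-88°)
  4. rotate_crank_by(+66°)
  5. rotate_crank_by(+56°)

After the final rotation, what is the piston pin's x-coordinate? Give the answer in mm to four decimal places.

set_geometry: r = 56 mm, L = 277 mm, e = 9 mm; θ ← 0°
rotate_crank_by(-46°): θ ← 0° -46° = -46°
rotate_crank_by(-88°): θ ← -46° -88° = -134°
rotate_crank_by(+66°): θ ← -134° +66° = -68°
rotate_crank_by(+56°): θ ← -68° +56° = -12°
crank pin P = (r cos θ, r sin θ) = (54.776266, -11.643055)
h = r sin θ − e = -11.643055 − 9 = -20.643055
x = r cos θ + √(L² − h²) = 54.776266 + √(76729.0 − 426.1357) = 54.776266 + 276.229731 = 331.005997

331.0060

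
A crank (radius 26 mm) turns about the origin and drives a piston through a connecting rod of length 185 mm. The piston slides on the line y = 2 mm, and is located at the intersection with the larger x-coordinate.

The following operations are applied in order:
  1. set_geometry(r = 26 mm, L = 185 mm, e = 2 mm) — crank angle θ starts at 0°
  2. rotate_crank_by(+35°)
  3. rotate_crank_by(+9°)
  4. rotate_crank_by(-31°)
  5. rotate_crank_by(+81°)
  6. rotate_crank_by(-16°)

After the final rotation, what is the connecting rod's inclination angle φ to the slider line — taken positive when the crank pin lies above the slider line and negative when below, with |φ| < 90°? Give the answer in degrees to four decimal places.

set_geometry: r = 26 mm, L = 185 mm, e = 2 mm; θ ← 0°
rotate_crank_by(+35°): θ ← 0° +35° = 35°
rotate_crank_by(+9°): θ ← 35° +9° = 44°
rotate_crank_by(-31°): θ ← 44° -31° = 13°
rotate_crank_by(+81°): θ ← 13° +81° = 94°
rotate_crank_by(-16°): θ ← 94° -16° = 78°
crank pin P = (r cos θ, r sin θ) = (5.405704, 25.431838)
h = r sin θ − e = 25.431838 − 2 = 23.431838
sin φ = h / L = 23.431838 / 185 = 0.12665858
φ = arcsin(0.12665858) = 7.276547°

7.2765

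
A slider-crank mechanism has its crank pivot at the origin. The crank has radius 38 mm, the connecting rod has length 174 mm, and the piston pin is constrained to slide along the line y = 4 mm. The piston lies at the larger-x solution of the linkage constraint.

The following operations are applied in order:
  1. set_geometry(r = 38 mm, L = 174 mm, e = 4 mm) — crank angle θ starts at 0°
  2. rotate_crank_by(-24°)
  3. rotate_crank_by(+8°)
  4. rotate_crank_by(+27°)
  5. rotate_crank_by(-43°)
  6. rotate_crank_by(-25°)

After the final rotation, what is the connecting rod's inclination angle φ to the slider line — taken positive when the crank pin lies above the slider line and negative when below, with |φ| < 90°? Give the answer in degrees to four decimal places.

-11.8966

set_geometry: r = 38 mm, L = 174 mm, e = 4 mm; θ ← 0°
rotate_crank_by(-24°): θ ← 0° -24° = -24°
rotate_crank_by(+8°): θ ← -24° +8° = -16°
rotate_crank_by(+27°): θ ← -16° +27° = 11°
rotate_crank_by(-43°): θ ← 11° -43° = -32°
rotate_crank_by(-25°): θ ← -32° -25° = -57°
crank pin P = (r cos θ, r sin θ) = (20.696283, -31.869482)
h = r sin θ − e = -31.869482 − 4 = -35.869482
sin φ = h / L = -35.869482 / 174 = -0.20614645
φ = arcsin(-0.20614645) = -11.896619°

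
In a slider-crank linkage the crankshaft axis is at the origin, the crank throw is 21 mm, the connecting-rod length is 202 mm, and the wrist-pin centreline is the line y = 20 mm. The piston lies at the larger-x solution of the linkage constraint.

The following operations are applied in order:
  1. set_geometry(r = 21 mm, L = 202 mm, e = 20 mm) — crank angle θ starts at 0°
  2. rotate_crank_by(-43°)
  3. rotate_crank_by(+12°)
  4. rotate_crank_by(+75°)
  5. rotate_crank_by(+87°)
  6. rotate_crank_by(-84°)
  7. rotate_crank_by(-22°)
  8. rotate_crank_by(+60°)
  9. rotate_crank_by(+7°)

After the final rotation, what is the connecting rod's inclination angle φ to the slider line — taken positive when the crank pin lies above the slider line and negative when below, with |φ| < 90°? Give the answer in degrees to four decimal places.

0.2800

set_geometry: r = 21 mm, L = 202 mm, e = 20 mm; θ ← 0°
rotate_crank_by(-43°): θ ← 0° -43° = -43°
rotate_crank_by(+12°): θ ← -43° +12° = -31°
rotate_crank_by(+75°): θ ← -31° +75° = 44°
rotate_crank_by(+87°): θ ← 44° +87° = 131°
rotate_crank_by(-84°): θ ← 131° -84° = 47°
rotate_crank_by(-22°): θ ← 47° -22° = 25°
rotate_crank_by(+60°): θ ← 25° +60° = 85°
rotate_crank_by(+7°): θ ← 85° +7° = 92°
crank pin P = (r cos θ, r sin θ) = (-0.732889, 20.987207)
h = r sin θ − e = 20.987207 − 20 = 0.987207
sin φ = h / L = 0.987207 / 202 = 0.00488717
φ = arcsin(0.00488717) = 0.280015°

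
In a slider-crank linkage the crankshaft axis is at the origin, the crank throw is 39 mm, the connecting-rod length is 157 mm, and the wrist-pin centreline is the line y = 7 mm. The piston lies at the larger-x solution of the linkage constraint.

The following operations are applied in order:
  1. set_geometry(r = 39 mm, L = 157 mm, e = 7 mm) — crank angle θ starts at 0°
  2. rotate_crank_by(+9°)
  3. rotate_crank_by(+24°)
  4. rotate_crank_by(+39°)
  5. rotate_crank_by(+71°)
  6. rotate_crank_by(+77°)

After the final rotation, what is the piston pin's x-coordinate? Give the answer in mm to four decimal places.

123.8142

set_geometry: r = 39 mm, L = 157 mm, e = 7 mm; θ ← 0°
rotate_crank_by(+9°): θ ← 0° +9° = 9°
rotate_crank_by(+24°): θ ← 9° +24° = 33°
rotate_crank_by(+39°): θ ← 33° +39° = 72°
rotate_crank_by(+71°): θ ← 72° +71° = 143°
rotate_crank_by(+77°): θ ← 143° +77° = 220°
crank pin P = (r cos θ, r sin θ) = (-29.875733, -25.068717)
h = r sin θ − e = -25.068717 − 7 = -32.068717
x = r cos θ + √(L² − h²) = -29.875733 + √(24649.0 − 1028.4026) = -29.875733 + 153.689939 = 123.814206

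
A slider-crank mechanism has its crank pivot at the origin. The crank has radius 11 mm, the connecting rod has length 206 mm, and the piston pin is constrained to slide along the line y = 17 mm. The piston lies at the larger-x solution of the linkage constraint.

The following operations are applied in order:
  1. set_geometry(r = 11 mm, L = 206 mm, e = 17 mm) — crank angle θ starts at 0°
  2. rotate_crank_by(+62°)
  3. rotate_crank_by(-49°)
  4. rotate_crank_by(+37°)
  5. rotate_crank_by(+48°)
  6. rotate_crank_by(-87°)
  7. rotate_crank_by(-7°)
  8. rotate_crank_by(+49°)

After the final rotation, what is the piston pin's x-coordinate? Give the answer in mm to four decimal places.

set_geometry: r = 11 mm, L = 206 mm, e = 17 mm; θ ← 0°
rotate_crank_by(+62°): θ ← 0° +62° = 62°
rotate_crank_by(-49°): θ ← 62° -49° = 13°
rotate_crank_by(+37°): θ ← 13° +37° = 50°
rotate_crank_by(+48°): θ ← 50° +48° = 98°
rotate_crank_by(-87°): θ ← 98° -87° = 11°
rotate_crank_by(-7°): θ ← 11° -7° = 4°
rotate_crank_by(+49°): θ ← 4° +49° = 53°
crank pin P = (r cos θ, r sin θ) = (6.619965, 8.784991)
h = r sin θ − e = 8.784991 − 17 = -8.215009
x = r cos θ + √(L² − h²) = 6.619965 + √(42436.0 − 67.4864) = 6.619965 + 205.836133 = 212.456098

212.4561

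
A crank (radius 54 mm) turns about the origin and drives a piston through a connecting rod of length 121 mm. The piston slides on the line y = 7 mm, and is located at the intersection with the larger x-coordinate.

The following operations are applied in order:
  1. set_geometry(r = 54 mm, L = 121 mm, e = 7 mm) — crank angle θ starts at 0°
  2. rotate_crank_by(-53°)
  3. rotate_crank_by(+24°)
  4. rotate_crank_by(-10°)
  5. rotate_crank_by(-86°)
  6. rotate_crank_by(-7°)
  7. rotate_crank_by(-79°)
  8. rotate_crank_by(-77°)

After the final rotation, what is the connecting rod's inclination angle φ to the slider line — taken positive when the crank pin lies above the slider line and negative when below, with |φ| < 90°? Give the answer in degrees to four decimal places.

21.5053

set_geometry: r = 54 mm, L = 121 mm, e = 7 mm; θ ← 0°
rotate_crank_by(-53°): θ ← 0° -53° = -53°
rotate_crank_by(+24°): θ ← -53° +24° = -29°
rotate_crank_by(-10°): θ ← -29° -10° = -39°
rotate_crank_by(-86°): θ ← -39° -86° = -125°
rotate_crank_by(-7°): θ ← -125° -7° = -132°
rotate_crank_by(-79°): θ ← -132° -79° = -211°
rotate_crank_by(-77°): θ ← -211° -77° = -288°
crank pin P = (r cos θ, r sin θ) = (16.686918, 51.357052)
h = r sin θ − e = 51.357052 − 7 = 44.357052
sin φ = h / L = 44.357052 / 121 = 0.36658721
φ = arcsin(0.36658721) = 21.505295°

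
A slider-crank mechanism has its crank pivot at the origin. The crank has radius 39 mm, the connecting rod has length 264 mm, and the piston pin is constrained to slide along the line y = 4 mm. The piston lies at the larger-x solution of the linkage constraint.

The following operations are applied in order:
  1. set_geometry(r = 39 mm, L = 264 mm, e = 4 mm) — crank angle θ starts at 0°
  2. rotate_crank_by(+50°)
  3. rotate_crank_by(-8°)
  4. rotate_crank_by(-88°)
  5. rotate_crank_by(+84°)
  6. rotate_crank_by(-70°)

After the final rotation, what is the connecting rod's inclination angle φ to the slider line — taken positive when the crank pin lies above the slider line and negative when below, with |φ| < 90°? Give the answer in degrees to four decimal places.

-5.3613

set_geometry: r = 39 mm, L = 264 mm, e = 4 mm; θ ← 0°
rotate_crank_by(+50°): θ ← 0° +50° = 50°
rotate_crank_by(-8°): θ ← 50° -8° = 42°
rotate_crank_by(-88°): θ ← 42° -88° = -46°
rotate_crank_by(+84°): θ ← -46° +84° = 38°
rotate_crank_by(-70°): θ ← 38° -70° = -32°
crank pin P = (r cos θ, r sin θ) = (33.073876, -20.666851)
h = r sin θ − e = -20.666851 − 4 = -24.666851
sin φ = h / L = -24.666851 / 264 = -0.09343504
φ = arcsin(-0.09343504) = -5.361254°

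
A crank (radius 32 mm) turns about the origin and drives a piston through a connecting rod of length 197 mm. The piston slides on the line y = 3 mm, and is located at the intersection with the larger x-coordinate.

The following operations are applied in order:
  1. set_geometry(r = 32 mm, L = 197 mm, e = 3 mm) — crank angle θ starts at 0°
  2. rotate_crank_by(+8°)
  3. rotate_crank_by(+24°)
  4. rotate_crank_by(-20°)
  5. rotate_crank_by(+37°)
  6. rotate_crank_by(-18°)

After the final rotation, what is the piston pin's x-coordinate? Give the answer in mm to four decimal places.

223.9675

set_geometry: r = 32 mm, L = 197 mm, e = 3 mm; θ ← 0°
rotate_crank_by(+8°): θ ← 0° +8° = 8°
rotate_crank_by(+24°): θ ← 8° +24° = 32°
rotate_crank_by(-20°): θ ← 32° -20° = 12°
rotate_crank_by(+37°): θ ← 12° +37° = 49°
rotate_crank_by(-18°): θ ← 49° -18° = 31°
crank pin P = (r cos θ, r sin θ) = (27.429354, 16.481218)
h = r sin θ − e = 16.481218 − 3 = 13.481218
x = r cos θ + √(L² − h²) = 27.429354 + √(38809.0 − 181.7432) = 27.429354 + 196.538181 = 223.967535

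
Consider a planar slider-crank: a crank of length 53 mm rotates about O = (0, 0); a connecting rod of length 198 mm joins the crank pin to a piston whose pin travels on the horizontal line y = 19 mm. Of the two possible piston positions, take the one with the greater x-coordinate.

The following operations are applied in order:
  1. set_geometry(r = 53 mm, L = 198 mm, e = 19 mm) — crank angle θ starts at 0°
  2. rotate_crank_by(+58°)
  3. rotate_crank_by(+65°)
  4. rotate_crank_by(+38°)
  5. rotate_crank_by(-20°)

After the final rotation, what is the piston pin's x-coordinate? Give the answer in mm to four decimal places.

156.2903

set_geometry: r = 53 mm, L = 198 mm, e = 19 mm; θ ← 0°
rotate_crank_by(+58°): θ ← 0° +58° = 58°
rotate_crank_by(+65°): θ ← 58° +65° = 123°
rotate_crank_by(+38°): θ ← 123° +38° = 161°
rotate_crank_by(-20°): θ ← 161° -20° = 141°
crank pin P = (r cos θ, r sin θ) = (-41.188736, 33.353981)
h = r sin θ − e = 33.353981 − 19 = 14.353981
x = r cos θ + √(L² − h²) = -41.188736 + √(39204.0 − 206.0368) = -41.188736 + 197.479020 = 156.290284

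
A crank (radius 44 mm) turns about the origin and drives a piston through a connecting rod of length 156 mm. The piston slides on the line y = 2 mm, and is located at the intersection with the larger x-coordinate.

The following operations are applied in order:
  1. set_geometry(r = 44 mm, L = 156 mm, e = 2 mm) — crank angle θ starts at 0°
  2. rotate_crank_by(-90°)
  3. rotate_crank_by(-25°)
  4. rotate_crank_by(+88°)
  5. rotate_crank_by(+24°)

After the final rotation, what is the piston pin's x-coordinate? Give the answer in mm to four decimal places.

set_geometry: r = 44 mm, L = 156 mm, e = 2 mm; θ ← 0°
rotate_crank_by(-90°): θ ← 0° -90° = -90°
rotate_crank_by(-25°): θ ← -90° -25° = -115°
rotate_crank_by(+88°): θ ← -115° +88° = -27°
rotate_crank_by(+24°): θ ← -27° +24° = -3°
crank pin P = (r cos θ, r sin θ) = (43.939700, -2.302782)
h = r sin θ − e = -2.302782 − 2 = -4.302782
x = r cos θ + √(L² − h²) = 43.939700 + √(24336.0 − 18.5139) = 43.939700 + 155.940649 = 199.880349

199.8803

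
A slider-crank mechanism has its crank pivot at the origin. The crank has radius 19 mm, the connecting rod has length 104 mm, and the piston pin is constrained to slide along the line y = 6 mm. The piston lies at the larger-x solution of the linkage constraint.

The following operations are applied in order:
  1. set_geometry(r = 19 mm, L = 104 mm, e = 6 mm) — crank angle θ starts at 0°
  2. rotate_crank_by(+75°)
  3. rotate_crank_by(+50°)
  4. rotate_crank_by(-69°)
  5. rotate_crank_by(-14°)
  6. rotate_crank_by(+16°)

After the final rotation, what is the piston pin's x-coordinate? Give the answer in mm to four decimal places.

113.5756

set_geometry: r = 19 mm, L = 104 mm, e = 6 mm; θ ← 0°
rotate_crank_by(+75°): θ ← 0° +75° = 75°
rotate_crank_by(+50°): θ ← 75° +50° = 125°
rotate_crank_by(-69°): θ ← 125° -69° = 56°
rotate_crank_by(-14°): θ ← 56° -14° = 42°
rotate_crank_by(+16°): θ ← 42° +16° = 58°
crank pin P = (r cos θ, r sin θ) = (10.068466, 16.112914)
h = r sin θ − e = 16.112914 − 6 = 10.112914
x = r cos θ + √(L² − h²) = 10.068466 + √(10816.0 − 102.2710) = 10.068466 + 103.507145 = 113.575611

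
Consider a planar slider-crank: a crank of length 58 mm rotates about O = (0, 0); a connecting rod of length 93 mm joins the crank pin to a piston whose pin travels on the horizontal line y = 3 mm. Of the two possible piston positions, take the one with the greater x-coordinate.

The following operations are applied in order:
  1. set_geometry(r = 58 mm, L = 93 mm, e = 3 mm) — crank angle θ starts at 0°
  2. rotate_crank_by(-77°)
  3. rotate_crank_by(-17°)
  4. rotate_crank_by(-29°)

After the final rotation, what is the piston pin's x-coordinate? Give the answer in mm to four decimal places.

set_geometry: r = 58 mm, L = 93 mm, e = 3 mm; θ ← 0°
rotate_crank_by(-77°): θ ← 0° -77° = -77°
rotate_crank_by(-17°): θ ← -77° -17° = -94°
rotate_crank_by(-29°): θ ← -94° -29° = -123°
crank pin P = (r cos θ, r sin θ) = (-31.589064, -48.642893)
h = r sin θ − e = -48.642893 − 3 = -51.642893
x = r cos θ + √(L² − h²) = -31.589064 + √(8649.0 − 2666.9884) = -31.589064 + 77.343465 = 45.754401

45.7544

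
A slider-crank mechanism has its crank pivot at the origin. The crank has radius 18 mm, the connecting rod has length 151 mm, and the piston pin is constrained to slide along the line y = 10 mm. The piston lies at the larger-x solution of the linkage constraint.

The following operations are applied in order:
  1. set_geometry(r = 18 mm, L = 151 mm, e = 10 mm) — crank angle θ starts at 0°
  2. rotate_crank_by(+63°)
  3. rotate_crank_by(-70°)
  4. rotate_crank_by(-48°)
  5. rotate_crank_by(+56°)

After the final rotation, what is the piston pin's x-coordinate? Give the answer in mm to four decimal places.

168.6863

set_geometry: r = 18 mm, L = 151 mm, e = 10 mm; θ ← 0°
rotate_crank_by(+63°): θ ← 0° +63° = 63°
rotate_crank_by(-70°): θ ← 63° -70° = -7°
rotate_crank_by(-48°): θ ← -7° -48° = -55°
rotate_crank_by(+56°): θ ← -55° +56° = 1°
crank pin P = (r cos θ, r sin θ) = (17.997259, 0.314143)
h = r sin θ − e = 0.314143 − 10 = -9.685857
x = r cos θ + √(L² − h²) = 17.997259 + √(22801.0 − 93.8158) = 17.997259 + 150.689031 = 168.686290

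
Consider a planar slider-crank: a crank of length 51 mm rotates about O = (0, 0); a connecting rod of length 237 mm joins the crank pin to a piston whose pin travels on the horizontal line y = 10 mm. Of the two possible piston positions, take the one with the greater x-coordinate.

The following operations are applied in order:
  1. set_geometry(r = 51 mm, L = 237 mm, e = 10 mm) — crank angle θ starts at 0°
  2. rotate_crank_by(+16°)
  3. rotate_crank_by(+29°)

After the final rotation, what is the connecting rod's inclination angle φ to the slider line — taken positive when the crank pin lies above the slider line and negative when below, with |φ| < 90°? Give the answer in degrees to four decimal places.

6.3135

set_geometry: r = 51 mm, L = 237 mm, e = 10 mm; θ ← 0°
rotate_crank_by(+16°): θ ← 0° +16° = 16°
rotate_crank_by(+29°): θ ← 16° +29° = 45°
crank pin P = (r cos θ, r sin θ) = (36.062446, 36.062446)
h = r sin θ − e = 36.062446 − 10 = 26.062446
sin φ = h / L = 26.062446 / 237 = 0.10996813
φ = arcsin(0.10996813) = 6.313478°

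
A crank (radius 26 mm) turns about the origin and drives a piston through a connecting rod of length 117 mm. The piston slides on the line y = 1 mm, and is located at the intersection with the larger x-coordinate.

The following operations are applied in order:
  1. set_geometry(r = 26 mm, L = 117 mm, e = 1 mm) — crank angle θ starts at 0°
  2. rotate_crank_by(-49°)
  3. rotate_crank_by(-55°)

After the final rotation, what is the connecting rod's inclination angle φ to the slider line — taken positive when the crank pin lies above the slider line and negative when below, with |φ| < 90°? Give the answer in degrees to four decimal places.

-12.9540

set_geometry: r = 26 mm, L = 117 mm, e = 1 mm; θ ← 0°
rotate_crank_by(-49°): θ ← 0° -49° = -49°
rotate_crank_by(-55°): θ ← -49° -55° = -104°
crank pin P = (r cos θ, r sin θ) = (-6.289969, -25.227689)
h = r sin θ − e = -25.227689 − 1 = -26.227689
sin φ = h / L = -26.227689 / 117 = -0.22416828
φ = arcsin(-0.22416828) = -12.953975°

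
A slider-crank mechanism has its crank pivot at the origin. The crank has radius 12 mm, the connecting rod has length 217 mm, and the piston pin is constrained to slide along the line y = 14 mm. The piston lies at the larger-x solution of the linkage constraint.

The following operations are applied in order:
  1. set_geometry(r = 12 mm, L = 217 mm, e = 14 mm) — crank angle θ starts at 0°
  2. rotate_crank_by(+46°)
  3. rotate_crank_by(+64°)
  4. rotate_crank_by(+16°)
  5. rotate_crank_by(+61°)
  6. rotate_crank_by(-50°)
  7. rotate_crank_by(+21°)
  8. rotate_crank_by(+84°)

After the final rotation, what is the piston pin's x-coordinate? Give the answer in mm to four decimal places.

set_geometry: r = 12 mm, L = 217 mm, e = 14 mm; θ ← 0°
rotate_crank_by(+46°): θ ← 0° +46° = 46°
rotate_crank_by(+64°): θ ← 46° +64° = 110°
rotate_crank_by(+16°): θ ← 110° +16° = 126°
rotate_crank_by(+61°): θ ← 126° +61° = 187°
rotate_crank_by(-50°): θ ← 187° -50° = 137°
rotate_crank_by(+21°): θ ← 137° +21° = 158°
rotate_crank_by(+84°): θ ← 158° +84° = 242°
crank pin P = (r cos θ, r sin θ) = (-5.633659, -10.595371)
h = r sin θ − e = -10.595371 − 14 = -24.595371
x = r cos θ + √(L² − h²) = -5.633659 + √(47089.0 − 604.9323) = -5.633659 + 215.601641 = 209.967983

209.9680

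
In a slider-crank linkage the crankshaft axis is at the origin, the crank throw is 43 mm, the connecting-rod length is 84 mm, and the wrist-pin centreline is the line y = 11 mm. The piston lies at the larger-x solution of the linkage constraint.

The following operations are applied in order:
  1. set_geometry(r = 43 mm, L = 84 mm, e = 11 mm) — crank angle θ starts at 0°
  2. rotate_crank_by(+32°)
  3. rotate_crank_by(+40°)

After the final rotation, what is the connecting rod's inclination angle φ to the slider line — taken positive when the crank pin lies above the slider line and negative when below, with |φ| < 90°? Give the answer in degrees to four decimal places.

20.8485

set_geometry: r = 43 mm, L = 84 mm, e = 11 mm; θ ← 0°
rotate_crank_by(+32°): θ ← 0° +32° = 32°
rotate_crank_by(+40°): θ ← 32° +40° = 72°
crank pin P = (r cos θ, r sin θ) = (13.287731, 40.895430)
h = r sin θ − e = 40.895430 − 11 = 29.895430
sin φ = h / L = 29.895430 / 84 = 0.35589798
φ = arcsin(0.35589798) = 20.848489°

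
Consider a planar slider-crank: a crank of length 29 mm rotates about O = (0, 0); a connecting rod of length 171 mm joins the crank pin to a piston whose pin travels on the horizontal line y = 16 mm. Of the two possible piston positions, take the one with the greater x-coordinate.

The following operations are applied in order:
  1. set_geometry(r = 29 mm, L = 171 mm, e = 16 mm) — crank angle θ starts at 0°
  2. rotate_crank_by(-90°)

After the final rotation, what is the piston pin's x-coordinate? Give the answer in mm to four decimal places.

164.9727

set_geometry: r = 29 mm, L = 171 mm, e = 16 mm; θ ← 0°
rotate_crank_by(-90°): θ ← 0° -90° = -90°
crank pin P = (r cos θ, r sin θ) = (0.000000, -29.000000)
h = r sin θ − e = -29.000000 − 16 = -45.000000
x = r cos θ + √(L² − h²) = 0.000000 + √(29241.0 − 2025.0000) = 0.000000 + 164.972725 = 164.972725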